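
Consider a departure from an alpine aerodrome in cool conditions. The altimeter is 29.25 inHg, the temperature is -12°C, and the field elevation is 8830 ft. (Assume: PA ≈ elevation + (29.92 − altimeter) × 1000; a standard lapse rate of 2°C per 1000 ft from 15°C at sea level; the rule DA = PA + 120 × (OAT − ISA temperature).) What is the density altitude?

Pressure altitude = 8830 + (29.92 − 29.25) × 1000 = 8830 + (+670) = 9500 ft.
ISA temperature at 9500 ft = 15 − 2 × (9500/1000) = -4°C.
ISA deviation = -12 − (-4) = -8°C.
Density altitude = 9500 + 120 × (-8) = 8540 ft.

8540 ft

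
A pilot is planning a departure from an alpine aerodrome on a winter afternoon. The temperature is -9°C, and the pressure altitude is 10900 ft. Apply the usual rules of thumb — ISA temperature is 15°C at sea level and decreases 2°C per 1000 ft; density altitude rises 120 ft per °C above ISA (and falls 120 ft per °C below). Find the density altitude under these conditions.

ISA temperature at 10900 ft = 15 − 2 × (10900/1000) = -6.8°C.
ISA deviation = -9 − (-6.8) = -2.2°C.
Density altitude = 10900 + 120 × (-2.2) = 10900 + (-264) = 10636 ft.

10636 ft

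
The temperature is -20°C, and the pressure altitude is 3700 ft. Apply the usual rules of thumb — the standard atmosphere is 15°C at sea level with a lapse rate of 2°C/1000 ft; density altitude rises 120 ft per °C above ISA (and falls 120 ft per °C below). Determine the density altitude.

ISA temperature at 3700 ft = 15 − 2 × (3700/1000) = 7.6°C.
ISA deviation = -20 − 7.6 = -27.6°C.
Density altitude = 3700 + 120 × (-27.6) = 3700 + (-3312) = 388 ft.

388 ft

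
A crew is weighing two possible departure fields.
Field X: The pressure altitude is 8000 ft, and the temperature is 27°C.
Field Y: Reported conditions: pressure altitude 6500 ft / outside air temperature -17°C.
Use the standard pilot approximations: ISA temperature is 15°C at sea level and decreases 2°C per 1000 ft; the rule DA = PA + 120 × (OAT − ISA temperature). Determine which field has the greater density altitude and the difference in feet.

Field X by 7140 ft

Field X: ISA temp = -1°C, deviation +28°C, DA = 8000 + 120 × 28 = 11360 ft.
Field Y: ISA temp = 2°C, deviation -19°C, DA = 6500 + 120 × (-19) = 4220 ft.
Field X is higher by 11360 − 4220 = 7140 ft.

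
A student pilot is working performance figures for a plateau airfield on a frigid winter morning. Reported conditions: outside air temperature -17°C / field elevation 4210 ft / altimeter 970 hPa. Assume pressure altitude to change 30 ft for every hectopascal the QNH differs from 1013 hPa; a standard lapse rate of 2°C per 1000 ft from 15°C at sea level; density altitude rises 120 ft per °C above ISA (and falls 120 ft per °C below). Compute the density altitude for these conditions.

Pressure altitude = 4210 + (1013 − 970) × 30 = 4210 + (+1290) = 5500 ft.
ISA temperature at 5500 ft = 15 − 2 × (5500/1000) = 4°C.
ISA deviation = -17 − 4 = -21°C.
Density altitude = 5500 + 120 × (-21) = 2980 ft.

2980 ft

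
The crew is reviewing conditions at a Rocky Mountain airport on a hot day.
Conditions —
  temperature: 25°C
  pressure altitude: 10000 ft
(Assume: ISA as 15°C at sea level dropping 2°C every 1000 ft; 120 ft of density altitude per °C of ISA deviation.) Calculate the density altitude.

13600 ft

ISA temperature at 10000 ft = 15 − 2 × (10000/1000) = -5°C.
ISA deviation = 25 − (-5) = +30°C.
Density altitude = 10000 + 120 × (30) = 10000 + (+3600) = 13600 ft.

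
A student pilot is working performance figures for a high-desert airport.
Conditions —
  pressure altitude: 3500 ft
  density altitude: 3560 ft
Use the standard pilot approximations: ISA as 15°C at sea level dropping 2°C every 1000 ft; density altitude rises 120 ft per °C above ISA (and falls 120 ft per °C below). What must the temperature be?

8.5°C

Density altitude − pressure altitude = 3560 − 3500 = +60 ft.
At 120 ft/°C that is an ISA deviation of 60/120 = +0.5°C.
ISA temperature at 3500 ft = 15 − 2 × (3500/1000) = 8°C.
OAT = ISA + deviation = 8 + (+0.5) = 8.5°C.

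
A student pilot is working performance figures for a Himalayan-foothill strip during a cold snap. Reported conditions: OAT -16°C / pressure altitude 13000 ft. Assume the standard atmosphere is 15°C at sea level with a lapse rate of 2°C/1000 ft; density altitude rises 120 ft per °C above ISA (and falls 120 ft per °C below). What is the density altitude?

12400 ft

ISA temperature at 13000 ft = 15 − 2 × (13000/1000) = -11°C.
ISA deviation = -16 − (-11) = -5°C.
Density altitude = 13000 + 120 × (-5) = 13000 + (-600) = 12400 ft.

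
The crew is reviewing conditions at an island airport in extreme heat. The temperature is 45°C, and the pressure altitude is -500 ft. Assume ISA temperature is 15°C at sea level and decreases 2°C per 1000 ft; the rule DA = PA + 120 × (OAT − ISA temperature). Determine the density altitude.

2980 ft

ISA temperature at -500 ft = 15 − 2 × (-500/1000) = 16°C.
ISA deviation = 45 − 16 = +29°C.
Density altitude = -500 + 120 × (29) = -500 + (+3480) = 2980 ft.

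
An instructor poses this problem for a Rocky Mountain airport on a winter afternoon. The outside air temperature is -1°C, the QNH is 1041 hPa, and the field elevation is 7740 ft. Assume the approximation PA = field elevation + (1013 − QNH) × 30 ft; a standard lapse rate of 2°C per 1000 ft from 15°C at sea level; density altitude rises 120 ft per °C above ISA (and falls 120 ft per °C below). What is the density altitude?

Pressure altitude = 7740 + (1013 − 1041) × 30 = 7740 + (-840) = 6900 ft.
ISA temperature at 6900 ft = 15 − 2 × (6900/1000) = 1.2°C.
ISA deviation = -1 − 1.2 = -2.2°C.
Density altitude = 6900 + 120 × (-2.2) = 6636 ft.

6636 ft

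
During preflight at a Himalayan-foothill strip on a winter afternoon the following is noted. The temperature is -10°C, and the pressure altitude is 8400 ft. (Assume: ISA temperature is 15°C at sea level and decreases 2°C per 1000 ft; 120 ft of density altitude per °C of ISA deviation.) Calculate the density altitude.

7416 ft

ISA temperature at 8400 ft = 15 − 2 × (8400/1000) = -1.8°C.
ISA deviation = -10 − (-1.8) = -8.2°C.
Density altitude = 8400 + 120 × (-8.2) = 8400 + (-984) = 7416 ft.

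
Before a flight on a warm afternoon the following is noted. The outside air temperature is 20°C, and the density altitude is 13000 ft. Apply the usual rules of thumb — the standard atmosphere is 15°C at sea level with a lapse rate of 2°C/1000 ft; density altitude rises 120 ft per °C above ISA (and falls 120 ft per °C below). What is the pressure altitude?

10000 ft

DA = PA + 120 × (OAT − (15 − 2·PA/1000)) = PA + 120·OAT − 1800 + 0.24·PA = 1.24·PA + 120·OAT − 1800.
So 1.24·PA = 13000 − 120 × 20 + 1800 = 12400.
PA = 12400 / 1.24 = 10000 ft.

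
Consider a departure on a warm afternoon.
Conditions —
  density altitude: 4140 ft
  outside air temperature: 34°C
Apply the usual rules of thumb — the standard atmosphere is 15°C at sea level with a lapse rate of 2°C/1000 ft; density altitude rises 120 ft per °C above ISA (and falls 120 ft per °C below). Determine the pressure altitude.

DA = PA + 120 × (OAT − (15 − 2·PA/1000)) = PA + 120·OAT − 1800 + 0.24·PA = 1.24·PA + 120·OAT − 1800.
So 1.24·PA = 4140 − 120 × 34 + 1800 = 1860.
PA = 1860 / 1.24 = 1500 ft.

1500 ft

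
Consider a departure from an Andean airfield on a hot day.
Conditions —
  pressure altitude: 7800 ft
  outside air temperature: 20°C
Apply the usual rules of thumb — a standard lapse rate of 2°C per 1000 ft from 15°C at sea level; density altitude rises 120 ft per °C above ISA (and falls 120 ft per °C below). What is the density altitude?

ISA temperature at 7800 ft = 15 − 2 × (7800/1000) = -0.6°C.
ISA deviation = 20 − (-0.6) = +20.6°C.
Density altitude = 7800 + 120 × (20.6) = 7800 + (+2472) = 10272 ft.

10272 ft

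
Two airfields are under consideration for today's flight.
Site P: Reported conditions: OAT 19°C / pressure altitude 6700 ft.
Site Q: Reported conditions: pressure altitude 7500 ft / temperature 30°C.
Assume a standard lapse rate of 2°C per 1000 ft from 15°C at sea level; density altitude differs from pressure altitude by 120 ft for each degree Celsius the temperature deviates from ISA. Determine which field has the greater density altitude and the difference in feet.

Site P: ISA temp = 1.6°C, deviation +17.4°C, DA = 6700 + 120 × 17.4 = 8788 ft.
Site Q: ISA temp = 0°C, deviation +30°C, DA = 7500 + 120 × 30 = 11100 ft.
Site Q is higher by 11100 − 8788 = 2312 ft.

Site Q by 2312 ft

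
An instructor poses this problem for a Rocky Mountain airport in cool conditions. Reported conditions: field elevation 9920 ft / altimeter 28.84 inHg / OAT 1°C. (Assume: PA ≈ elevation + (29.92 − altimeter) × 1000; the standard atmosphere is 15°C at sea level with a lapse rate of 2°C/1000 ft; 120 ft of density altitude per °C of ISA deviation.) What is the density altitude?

11960 ft

Pressure altitude = 9920 + (29.92 − 28.84) × 1000 = 9920 + (+1080) = 11000 ft.
ISA temperature at 11000 ft = 15 − 2 × (11000/1000) = -7°C.
ISA deviation = 1 − (-7) = +8°C.
Density altitude = 11000 + 120 × (8) = 11960 ft.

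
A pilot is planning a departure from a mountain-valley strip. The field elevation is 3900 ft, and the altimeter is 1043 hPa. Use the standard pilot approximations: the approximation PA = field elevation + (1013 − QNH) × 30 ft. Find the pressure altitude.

3000 ft

Pressure correction = (1013 − 1043) × 30 = -900 ft.
Pressure altitude = 3900 + (-900) = 3000 ft.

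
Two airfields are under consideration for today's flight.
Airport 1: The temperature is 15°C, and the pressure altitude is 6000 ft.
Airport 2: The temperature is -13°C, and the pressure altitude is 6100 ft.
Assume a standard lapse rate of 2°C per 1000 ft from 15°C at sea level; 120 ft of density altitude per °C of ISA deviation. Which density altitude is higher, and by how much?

Airport 1 by 3236 ft

Airport 1: ISA temp = 3°C, deviation +12°C, DA = 6000 + 120 × 12 = 7440 ft.
Airport 2: ISA temp = 2.8°C, deviation -15.8°C, DA = 6100 + 120 × (-15.8) = 4204 ft.
Airport 1 is higher by 7440 − 4204 = 3236 ft.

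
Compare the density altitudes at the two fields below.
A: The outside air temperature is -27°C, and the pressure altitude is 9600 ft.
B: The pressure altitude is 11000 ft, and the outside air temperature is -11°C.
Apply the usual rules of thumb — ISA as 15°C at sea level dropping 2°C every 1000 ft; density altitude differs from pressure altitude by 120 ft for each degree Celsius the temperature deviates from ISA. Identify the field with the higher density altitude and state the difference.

B by 3656 ft

A: ISA temp = -4.2°C, deviation -22.8°C, DA = 9600 + 120 × (-22.8) = 6864 ft.
B: ISA temp = -7°C, deviation -4°C, DA = 11000 + 120 × (-4) = 10520 ft.
B is higher by 10520 − 6864 = 3656 ft.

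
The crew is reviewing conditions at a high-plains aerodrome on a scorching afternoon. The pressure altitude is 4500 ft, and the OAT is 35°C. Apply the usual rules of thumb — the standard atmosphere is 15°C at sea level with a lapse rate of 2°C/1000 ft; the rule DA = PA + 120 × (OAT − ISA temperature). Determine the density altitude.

7980 ft

ISA temperature at 4500 ft = 15 − 2 × (4500/1000) = 6°C.
ISA deviation = 35 − 6 = +29°C.
Density altitude = 4500 + 120 × (29) = 4500 + (+3480) = 7980 ft.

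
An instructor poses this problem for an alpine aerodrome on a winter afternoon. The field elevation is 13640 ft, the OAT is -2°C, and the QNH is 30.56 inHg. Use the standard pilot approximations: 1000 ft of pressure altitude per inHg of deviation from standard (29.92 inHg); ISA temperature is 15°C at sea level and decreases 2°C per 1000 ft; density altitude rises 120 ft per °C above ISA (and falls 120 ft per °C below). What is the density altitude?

14080 ft

Pressure altitude = 13640 + (29.92 − 30.56) × 1000 = 13640 + (-640) = 13000 ft.
ISA temperature at 13000 ft = 15 − 2 × (13000/1000) = -11°C.
ISA deviation = -2 − (-11) = +9°C.
Density altitude = 13000 + 120 × (9) = 14080 ft.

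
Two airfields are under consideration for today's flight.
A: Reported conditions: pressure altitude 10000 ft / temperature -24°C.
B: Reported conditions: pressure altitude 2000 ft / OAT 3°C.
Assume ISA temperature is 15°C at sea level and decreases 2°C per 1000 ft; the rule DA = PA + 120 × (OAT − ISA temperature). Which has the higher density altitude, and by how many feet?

A by 6680 ft

A: ISA temp = -5°C, deviation -19°C, DA = 10000 + 120 × (-19) = 7720 ft.
B: ISA temp = 11°C, deviation -8°C, DA = 2000 + 120 × (-8) = 1040 ft.
A is higher by 7720 − 1040 = 6680 ft.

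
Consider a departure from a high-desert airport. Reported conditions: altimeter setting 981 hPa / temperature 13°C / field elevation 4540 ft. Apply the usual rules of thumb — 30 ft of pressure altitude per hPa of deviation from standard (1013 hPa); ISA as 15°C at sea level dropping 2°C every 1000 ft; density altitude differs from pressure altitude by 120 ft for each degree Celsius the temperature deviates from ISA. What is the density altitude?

Pressure altitude = 4540 + (1013 − 981) × 30 = 4540 + (+960) = 5500 ft.
ISA temperature at 5500 ft = 15 − 2 × (5500/1000) = 4°C.
ISA deviation = 13 − 4 = +9°C.
Density altitude = 5500 + 120 × (9) = 6580 ft.

6580 ft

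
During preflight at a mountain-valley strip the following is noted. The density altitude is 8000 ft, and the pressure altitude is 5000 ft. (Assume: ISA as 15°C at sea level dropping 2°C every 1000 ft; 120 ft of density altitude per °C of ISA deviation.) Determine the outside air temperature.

Density altitude − pressure altitude = 8000 − 5000 = +3000 ft.
At 120 ft/°C that is an ISA deviation of 3000/120 = +25°C.
ISA temperature at 5000 ft = 15 − 2 × (5000/1000) = 5°C.
OAT = ISA + deviation = 5 + (+25) = 30°C.

30°C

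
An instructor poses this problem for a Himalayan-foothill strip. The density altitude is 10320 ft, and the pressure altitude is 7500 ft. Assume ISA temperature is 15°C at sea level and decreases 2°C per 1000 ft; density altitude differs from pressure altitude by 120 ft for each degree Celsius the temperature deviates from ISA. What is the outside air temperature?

Density altitude − pressure altitude = 10320 − 7500 = +2820 ft.
At 120 ft/°C that is an ISA deviation of 2820/120 = +23.5°C.
ISA temperature at 7500 ft = 15 − 2 × (7500/1000) = 0°C.
OAT = ISA + deviation = 0 + (+23.5) = 23.5°C.

23.5°C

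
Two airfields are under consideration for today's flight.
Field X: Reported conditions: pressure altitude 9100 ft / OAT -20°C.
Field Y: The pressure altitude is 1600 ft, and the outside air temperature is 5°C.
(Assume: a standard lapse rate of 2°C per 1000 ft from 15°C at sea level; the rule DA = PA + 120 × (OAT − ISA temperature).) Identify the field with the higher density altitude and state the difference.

Field X: ISA temp = -3.2°C, deviation -16.8°C, DA = 9100 + 120 × (-16.8) = 7084 ft.
Field Y: ISA temp = 11.8°C, deviation -6.8°C, DA = 1600 + 120 × (-6.8) = 784 ft.
Field X is higher by 7084 − 784 = 6300 ft.

Field X by 6300 ft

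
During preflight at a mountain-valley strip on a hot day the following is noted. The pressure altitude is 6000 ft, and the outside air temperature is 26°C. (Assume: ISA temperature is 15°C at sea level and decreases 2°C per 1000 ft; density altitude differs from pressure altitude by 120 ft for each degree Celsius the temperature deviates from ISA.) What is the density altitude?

ISA temperature at 6000 ft = 15 − 2 × (6000/1000) = 3°C.
ISA deviation = 26 − 3 = +23°C.
Density altitude = 6000 + 120 × (23) = 6000 + (+2760) = 8760 ft.

8760 ft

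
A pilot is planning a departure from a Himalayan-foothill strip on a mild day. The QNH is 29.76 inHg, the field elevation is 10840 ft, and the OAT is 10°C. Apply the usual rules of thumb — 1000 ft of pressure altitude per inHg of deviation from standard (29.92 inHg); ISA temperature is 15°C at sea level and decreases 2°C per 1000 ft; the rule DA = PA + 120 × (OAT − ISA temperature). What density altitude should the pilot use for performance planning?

Pressure altitude = 10840 + (29.92 − 29.76) × 1000 = 10840 + (+160) = 11000 ft.
ISA temperature at 11000 ft = 15 − 2 × (11000/1000) = -7°C.
ISA deviation = 10 − (-7) = +17°C.
Density altitude = 11000 + 120 × (17) = 13040 ft.

13040 ft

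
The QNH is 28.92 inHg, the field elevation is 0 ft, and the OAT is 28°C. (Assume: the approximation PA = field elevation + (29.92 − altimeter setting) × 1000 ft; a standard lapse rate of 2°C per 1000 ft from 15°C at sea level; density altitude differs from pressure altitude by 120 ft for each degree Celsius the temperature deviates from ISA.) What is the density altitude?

Pressure altitude = 0 + (29.92 − 28.92) × 1000 = 0 + (+1000) = 1000 ft.
ISA temperature at 1000 ft = 15 − 2 × (1000/1000) = 13°C.
ISA deviation = 28 − 13 = +15°C.
Density altitude = 1000 + 120 × (15) = 2800 ft.

2800 ft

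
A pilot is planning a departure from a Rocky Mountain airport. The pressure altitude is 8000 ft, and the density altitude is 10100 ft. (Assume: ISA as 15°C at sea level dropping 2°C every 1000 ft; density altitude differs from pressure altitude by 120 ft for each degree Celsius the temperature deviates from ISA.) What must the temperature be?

Density altitude − pressure altitude = 10100 − 8000 = +2100 ft.
At 120 ft/°C that is an ISA deviation of 2100/120 = +17.5°C.
ISA temperature at 8000 ft = 15 − 2 × (8000/1000) = -1°C.
OAT = ISA + deviation = -1 + (+17.5) = 16.5°C.

16.5°C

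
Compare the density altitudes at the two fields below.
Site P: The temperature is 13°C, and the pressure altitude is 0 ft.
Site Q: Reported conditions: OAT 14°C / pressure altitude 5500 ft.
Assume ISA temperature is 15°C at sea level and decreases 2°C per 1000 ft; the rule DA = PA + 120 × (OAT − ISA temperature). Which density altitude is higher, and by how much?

Site Q by 6940 ft

Site P: ISA temp = 15°C, deviation -2°C, DA = 0 + 120 × (-2) = -240 ft.
Site Q: ISA temp = 4°C, deviation +10°C, DA = 5500 + 120 × 10 = 6700 ft.
Site Q is higher by 6700 − (-240) = 6940 ft.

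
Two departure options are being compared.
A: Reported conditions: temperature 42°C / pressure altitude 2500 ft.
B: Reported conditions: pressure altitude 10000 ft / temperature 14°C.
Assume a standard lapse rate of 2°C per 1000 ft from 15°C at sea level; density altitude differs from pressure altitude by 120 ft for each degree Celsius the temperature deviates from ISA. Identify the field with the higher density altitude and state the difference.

A: ISA temp = 10°C, deviation +32°C, DA = 2500 + 120 × 32 = 6340 ft.
B: ISA temp = -5°C, deviation +19°C, DA = 10000 + 120 × 19 = 12280 ft.
B is higher by 12280 − 6340 = 5940 ft.

B by 5940 ft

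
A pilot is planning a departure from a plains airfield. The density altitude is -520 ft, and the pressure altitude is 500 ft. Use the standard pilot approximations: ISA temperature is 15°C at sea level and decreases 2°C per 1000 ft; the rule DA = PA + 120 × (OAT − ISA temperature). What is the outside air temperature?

5.5°C

Density altitude − pressure altitude = -520 − 500 = -1020 ft.
At 120 ft/°C that is an ISA deviation of -1020/120 = -8.5°C.
ISA temperature at 500 ft = 15 − 2 × (500/1000) = 14°C.
OAT = ISA + deviation = 14 + (-8.5) = 5.5°C.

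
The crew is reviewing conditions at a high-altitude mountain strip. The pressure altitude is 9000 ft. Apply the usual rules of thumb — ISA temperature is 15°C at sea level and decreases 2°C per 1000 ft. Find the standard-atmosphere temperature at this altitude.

ISA temperature = 15 − 2 × (9000/1000) = 15 − 18 = -3°C.

-3°C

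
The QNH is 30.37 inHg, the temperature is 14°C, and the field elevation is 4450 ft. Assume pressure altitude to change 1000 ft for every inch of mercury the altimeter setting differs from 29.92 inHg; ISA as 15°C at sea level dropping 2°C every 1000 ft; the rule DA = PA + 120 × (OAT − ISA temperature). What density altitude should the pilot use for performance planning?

Pressure altitude = 4450 + (29.92 − 30.37) × 1000 = 4450 + (-450) = 4000 ft.
ISA temperature at 4000 ft = 15 − 2 × (4000/1000) = 7°C.
ISA deviation = 14 − 7 = +7°C.
Density altitude = 4000 + 120 × (7) = 4840 ft.

4840 ft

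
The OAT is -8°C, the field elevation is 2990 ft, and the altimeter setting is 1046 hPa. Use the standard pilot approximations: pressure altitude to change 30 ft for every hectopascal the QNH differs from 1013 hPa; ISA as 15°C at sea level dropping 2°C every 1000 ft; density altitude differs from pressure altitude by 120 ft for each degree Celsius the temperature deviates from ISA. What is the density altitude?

-280 ft

Pressure altitude = 2990 + (1013 − 1046) × 30 = 2990 + (-990) = 2000 ft.
ISA temperature at 2000 ft = 15 − 2 × (2000/1000) = 11°C.
ISA deviation = -8 − 11 = -19°C.
Density altitude = 2000 + 120 × (-19) = -280 ft.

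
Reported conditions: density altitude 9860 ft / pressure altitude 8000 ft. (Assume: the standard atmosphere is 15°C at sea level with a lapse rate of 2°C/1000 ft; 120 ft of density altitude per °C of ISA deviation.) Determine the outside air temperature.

Density altitude − pressure altitude = 9860 − 8000 = +1860 ft.
At 120 ft/°C that is an ISA deviation of 1860/120 = +15.5°C.
ISA temperature at 8000 ft = 15 − 2 × (8000/1000) = -1°C.
OAT = ISA + deviation = -1 + (+15.5) = 14.5°C.

14.5°C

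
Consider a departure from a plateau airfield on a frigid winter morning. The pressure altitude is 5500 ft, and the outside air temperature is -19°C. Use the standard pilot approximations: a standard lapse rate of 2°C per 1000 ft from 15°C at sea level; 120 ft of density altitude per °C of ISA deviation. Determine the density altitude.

ISA temperature at 5500 ft = 15 − 2 × (5500/1000) = 4°C.
ISA deviation = -19 − 4 = -23°C.
Density altitude = 5500 + 120 × (-23) = 5500 + (-2760) = 2740 ft.

2740 ft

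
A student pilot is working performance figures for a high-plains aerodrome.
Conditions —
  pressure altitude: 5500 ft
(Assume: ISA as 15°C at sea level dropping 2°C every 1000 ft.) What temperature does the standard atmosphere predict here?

4°C

ISA temperature = 15 − 2 × (5500/1000) = 15 − 11 = 4°C.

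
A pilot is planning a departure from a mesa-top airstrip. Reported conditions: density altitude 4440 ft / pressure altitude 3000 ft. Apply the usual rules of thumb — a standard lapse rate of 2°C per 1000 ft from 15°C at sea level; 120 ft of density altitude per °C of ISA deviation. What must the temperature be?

Density altitude − pressure altitude = 4440 − 3000 = +1440 ft.
At 120 ft/°C that is an ISA deviation of 1440/120 = +12°C.
ISA temperature at 3000 ft = 15 − 2 × (3000/1000) = 9°C.
OAT = ISA + deviation = 9 + (+12) = 21°C.

21°C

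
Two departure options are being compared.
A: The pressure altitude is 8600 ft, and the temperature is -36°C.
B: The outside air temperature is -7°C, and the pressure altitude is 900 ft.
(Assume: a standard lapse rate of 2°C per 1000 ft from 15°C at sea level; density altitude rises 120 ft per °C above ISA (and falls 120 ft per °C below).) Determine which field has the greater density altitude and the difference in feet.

A: ISA temp = -2.2°C, deviation -33.8°C, DA = 8600 + 120 × (-33.8) = 4544 ft.
B: ISA temp = 13.2°C, deviation -20.2°C, DA = 900 + 120 × (-20.2) = -1524 ft.
A is higher by 4544 − (-1524) = 6068 ft.

A by 6068 ft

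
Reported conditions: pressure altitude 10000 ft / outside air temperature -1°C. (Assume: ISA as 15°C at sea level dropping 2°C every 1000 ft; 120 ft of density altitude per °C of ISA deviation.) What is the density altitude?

ISA temperature at 10000 ft = 15 − 2 × (10000/1000) = -5°C.
ISA deviation = -1 − (-5) = +4°C.
Density altitude = 10000 + 120 × (4) = 10000 + (+480) = 10480 ft.

10480 ft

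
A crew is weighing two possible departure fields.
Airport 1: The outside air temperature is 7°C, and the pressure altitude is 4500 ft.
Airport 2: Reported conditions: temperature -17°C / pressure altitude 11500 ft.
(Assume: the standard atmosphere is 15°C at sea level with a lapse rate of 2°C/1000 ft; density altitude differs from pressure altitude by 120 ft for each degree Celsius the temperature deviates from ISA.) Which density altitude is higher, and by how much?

Airport 1: ISA temp = 6°C, deviation +1°C, DA = 4500 + 120 × 1 = 4620 ft.
Airport 2: ISA temp = -8°C, deviation -9°C, DA = 11500 + 120 × (-9) = 10420 ft.
Airport 2 is higher by 10420 − 4620 = 5800 ft.

Airport 2 by 5800 ft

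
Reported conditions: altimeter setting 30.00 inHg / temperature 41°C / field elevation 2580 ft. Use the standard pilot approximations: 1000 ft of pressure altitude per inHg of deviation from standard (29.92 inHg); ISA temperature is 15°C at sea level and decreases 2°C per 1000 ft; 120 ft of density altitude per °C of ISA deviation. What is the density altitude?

6220 ft

Pressure altitude = 2580 + (29.92 − 30.00) × 1000 = 2580 + (-80) = 2500 ft.
ISA temperature at 2500 ft = 15 − 2 × (2500/1000) = 10°C.
ISA deviation = 41 − 10 = +31°C.
Density altitude = 2500 + 120 × (31) = 6220 ft.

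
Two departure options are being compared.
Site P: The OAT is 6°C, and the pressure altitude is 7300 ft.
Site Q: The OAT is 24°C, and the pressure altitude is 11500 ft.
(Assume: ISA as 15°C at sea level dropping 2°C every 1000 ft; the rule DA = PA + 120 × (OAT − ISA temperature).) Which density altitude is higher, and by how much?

Site P: ISA temp = 0.4°C, deviation +5.6°C, DA = 7300 + 120 × 5.6 = 7972 ft.
Site Q: ISA temp = -8°C, deviation +32°C, DA = 11500 + 120 × 32 = 15340 ft.
Site Q is higher by 15340 − 7972 = 7368 ft.

Site Q by 7368 ft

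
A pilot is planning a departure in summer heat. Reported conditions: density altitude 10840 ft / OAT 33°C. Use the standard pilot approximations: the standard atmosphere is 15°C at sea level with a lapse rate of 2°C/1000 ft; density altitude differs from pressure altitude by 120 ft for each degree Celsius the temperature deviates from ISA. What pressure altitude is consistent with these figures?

7000 ft

DA = PA + 120 × (OAT − (15 − 2·PA/1000)) = PA + 120·OAT − 1800 + 0.24·PA = 1.24·PA + 120·OAT − 1800.
So 1.24·PA = 10840 − 120 × 33 + 1800 = 8680.
PA = 8680 / 1.24 = 7000 ft.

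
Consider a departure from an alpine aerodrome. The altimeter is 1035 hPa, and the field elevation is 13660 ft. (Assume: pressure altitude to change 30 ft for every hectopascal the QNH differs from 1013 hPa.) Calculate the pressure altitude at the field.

13000 ft

Pressure correction = (1013 − 1035) × 30 = -660 ft.
Pressure altitude = 13660 + (-660) = 13000 ft.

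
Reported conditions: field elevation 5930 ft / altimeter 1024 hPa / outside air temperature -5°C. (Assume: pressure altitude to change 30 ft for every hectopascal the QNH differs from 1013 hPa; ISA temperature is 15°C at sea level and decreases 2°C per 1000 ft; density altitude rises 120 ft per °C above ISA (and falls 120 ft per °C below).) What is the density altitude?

Pressure altitude = 5930 + (1013 − 1024) × 30 = 5930 + (-330) = 5600 ft.
ISA temperature at 5600 ft = 15 − 2 × (5600/1000) = 3.8°C.
ISA deviation = -5 − 3.8 = -8.8°C.
Density altitude = 5600 + 120 × (-8.8) = 4544 ft.

4544 ft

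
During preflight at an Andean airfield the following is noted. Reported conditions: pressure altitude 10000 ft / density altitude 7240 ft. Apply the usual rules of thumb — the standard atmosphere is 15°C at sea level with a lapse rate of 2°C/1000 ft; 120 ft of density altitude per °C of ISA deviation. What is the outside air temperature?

-28°C

Density altitude − pressure altitude = 7240 − 10000 = -2760 ft.
At 120 ft/°C that is an ISA deviation of -2760/120 = -23°C.
ISA temperature at 10000 ft = 15 − 2 × (10000/1000) = -5°C.
OAT = ISA + deviation = -5 + (-23) = -28°C.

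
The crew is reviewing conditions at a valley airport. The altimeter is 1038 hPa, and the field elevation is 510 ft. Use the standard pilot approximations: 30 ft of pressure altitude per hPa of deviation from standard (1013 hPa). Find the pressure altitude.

-240 ft

Pressure correction = (1013 − 1038) × 30 = -750 ft.
Pressure altitude = 510 + (-750) = -240 ft.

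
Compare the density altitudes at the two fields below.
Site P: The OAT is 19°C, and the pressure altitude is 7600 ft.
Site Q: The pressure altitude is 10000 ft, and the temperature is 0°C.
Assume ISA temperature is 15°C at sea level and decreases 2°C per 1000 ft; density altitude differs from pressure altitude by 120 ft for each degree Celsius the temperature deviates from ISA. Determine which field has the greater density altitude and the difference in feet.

Site Q by 696 ft

Site P: ISA temp = -0.2°C, deviation +19.2°C, DA = 7600 + 120 × 19.2 = 9904 ft.
Site Q: ISA temp = -5°C, deviation +5°C, DA = 10000 + 120 × 5 = 10600 ft.
Site Q is higher by 10600 − 9904 = 696 ft.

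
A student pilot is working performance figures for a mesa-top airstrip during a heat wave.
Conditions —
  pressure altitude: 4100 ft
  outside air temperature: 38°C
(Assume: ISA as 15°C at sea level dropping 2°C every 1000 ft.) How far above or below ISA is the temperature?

ISA+31.2°C

ISA temperature at 4100 ft = 15 − 2 × (4100/1000) = 6.8°C.
Deviation = OAT − ISA = 38 − 6.8 = +31.2°C.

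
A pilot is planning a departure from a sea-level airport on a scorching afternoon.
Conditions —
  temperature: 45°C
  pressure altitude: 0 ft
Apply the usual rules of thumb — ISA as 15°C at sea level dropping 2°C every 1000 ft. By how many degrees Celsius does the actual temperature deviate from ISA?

ISA temperature at 0 ft = 15 − 2 × (0/1000) = 15°C.
Deviation = OAT − ISA = 45 − 15 = +30°C.

ISA+30°C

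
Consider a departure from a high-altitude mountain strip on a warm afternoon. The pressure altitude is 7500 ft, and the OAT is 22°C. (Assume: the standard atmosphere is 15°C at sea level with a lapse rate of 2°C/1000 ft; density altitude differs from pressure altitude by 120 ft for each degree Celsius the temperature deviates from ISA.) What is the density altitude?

10140 ft

ISA temperature at 7500 ft = 15 − 2 × (7500/1000) = 0°C.
ISA deviation = 22 − 0 = +22°C.
Density altitude = 7500 + 120 × (22) = 7500 + (+2640) = 10140 ft.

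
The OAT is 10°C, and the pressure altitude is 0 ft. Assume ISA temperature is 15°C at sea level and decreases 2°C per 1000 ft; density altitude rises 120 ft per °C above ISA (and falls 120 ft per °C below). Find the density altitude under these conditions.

-600 ft

ISA temperature at 0 ft = 15 − 2 × (0/1000) = 15°C.
ISA deviation = 10 − 15 = -5°C.
Density altitude = 0 + 120 × (-5) = 0 + (-600) = -600 ft.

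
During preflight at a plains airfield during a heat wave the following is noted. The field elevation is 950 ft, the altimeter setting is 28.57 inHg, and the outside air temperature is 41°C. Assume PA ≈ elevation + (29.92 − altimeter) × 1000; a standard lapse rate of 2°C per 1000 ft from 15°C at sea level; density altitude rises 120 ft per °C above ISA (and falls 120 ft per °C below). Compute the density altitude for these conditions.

5972 ft

Pressure altitude = 950 + (29.92 − 28.57) × 1000 = 950 + (+1350) = 2300 ft.
ISA temperature at 2300 ft = 15 − 2 × (2300/1000) = 10.4°C.
ISA deviation = 41 − 10.4 = +30.6°C.
Density altitude = 2300 + 120 × (30.6) = 5972 ft.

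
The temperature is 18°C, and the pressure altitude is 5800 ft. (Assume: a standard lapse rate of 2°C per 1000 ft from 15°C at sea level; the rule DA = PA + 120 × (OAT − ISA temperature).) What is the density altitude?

ISA temperature at 5800 ft = 15 − 2 × (5800/1000) = 3.4°C.
ISA deviation = 18 − 3.4 = +14.6°C.
Density altitude = 5800 + 120 × (14.6) = 5800 + (+1752) = 7552 ft.

7552 ft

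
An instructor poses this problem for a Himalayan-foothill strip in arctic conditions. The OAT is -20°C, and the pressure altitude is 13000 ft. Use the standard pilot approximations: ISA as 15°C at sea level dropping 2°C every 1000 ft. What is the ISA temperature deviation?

ISA temperature at 13000 ft = 15 − 2 × (13000/1000) = -11°C.
Deviation = OAT − ISA = -20 − (-11) = -9°C.

ISA-9°C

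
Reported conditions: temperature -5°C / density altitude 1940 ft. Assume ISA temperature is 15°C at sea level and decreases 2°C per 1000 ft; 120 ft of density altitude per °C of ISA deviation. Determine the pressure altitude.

DA = PA + 120 × (OAT − (15 − 2·PA/1000)) = PA + 120·OAT − 1800 + 0.24·PA = 1.24·PA + 120·OAT − 1800.
So 1.24·PA = 1940 − 120 × (-5) + 1800 = 4340.
PA = 4340 / 1.24 = 3500 ft.

3500 ft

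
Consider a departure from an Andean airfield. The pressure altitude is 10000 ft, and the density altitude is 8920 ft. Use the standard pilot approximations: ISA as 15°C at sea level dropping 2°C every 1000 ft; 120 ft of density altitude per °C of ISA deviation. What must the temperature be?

Density altitude − pressure altitude = 8920 − 10000 = -1080 ft.
At 120 ft/°C that is an ISA deviation of -1080/120 = -9°C.
ISA temperature at 10000 ft = 15 − 2 × (10000/1000) = -5°C.
OAT = ISA + deviation = -5 + (-9) = -14°C.

-14°C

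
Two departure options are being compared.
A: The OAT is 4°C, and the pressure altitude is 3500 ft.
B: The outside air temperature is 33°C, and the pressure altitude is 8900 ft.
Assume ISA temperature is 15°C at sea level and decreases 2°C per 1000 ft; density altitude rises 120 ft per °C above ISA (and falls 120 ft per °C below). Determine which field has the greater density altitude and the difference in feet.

B by 10176 ft

A: ISA temp = 8°C, deviation -4°C, DA = 3500 + 120 × (-4) = 3020 ft.
B: ISA temp = -2.8°C, deviation +35.8°C, DA = 8900 + 120 × 35.8 = 13196 ft.
B is higher by 13196 − 3020 = 10176 ft.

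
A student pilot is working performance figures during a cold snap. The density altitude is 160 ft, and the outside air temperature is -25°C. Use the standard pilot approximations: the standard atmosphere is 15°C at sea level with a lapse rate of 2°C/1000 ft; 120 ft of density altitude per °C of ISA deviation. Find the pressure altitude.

DA = PA + 120 × (OAT − (15 − 2·PA/1000)) = PA + 120·OAT − 1800 + 0.24·PA = 1.24·PA + 120·OAT − 1800.
So 1.24·PA = 160 − 120 × (-25) + 1800 = 4960.
PA = 4960 / 1.24 = 4000 ft.

4000 ft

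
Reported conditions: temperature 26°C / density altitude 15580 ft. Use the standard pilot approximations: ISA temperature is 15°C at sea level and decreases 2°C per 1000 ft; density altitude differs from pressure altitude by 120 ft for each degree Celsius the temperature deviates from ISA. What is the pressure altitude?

11500 ft

DA = PA + 120 × (OAT − (15 − 2·PA/1000)) = PA + 120·OAT − 1800 + 0.24·PA = 1.24·PA + 120·OAT − 1800.
So 1.24·PA = 15580 − 120 × 26 + 1800 = 14260.
PA = 14260 / 1.24 = 11500 ft.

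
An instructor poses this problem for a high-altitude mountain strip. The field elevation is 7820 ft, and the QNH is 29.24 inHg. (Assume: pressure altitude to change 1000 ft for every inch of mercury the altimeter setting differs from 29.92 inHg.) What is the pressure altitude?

8500 ft

Pressure correction = (29.92 − 29.24) × 1000 = +680 ft.
Pressure altitude = 7820 + (+680) = 8500 ft.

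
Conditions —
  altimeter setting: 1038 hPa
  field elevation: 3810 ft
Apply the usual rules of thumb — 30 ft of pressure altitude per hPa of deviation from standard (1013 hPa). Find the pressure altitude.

3060 ft

Pressure correction = (1013 − 1038) × 30 = -750 ft.
Pressure altitude = 3810 + (-750) = 3060 ft.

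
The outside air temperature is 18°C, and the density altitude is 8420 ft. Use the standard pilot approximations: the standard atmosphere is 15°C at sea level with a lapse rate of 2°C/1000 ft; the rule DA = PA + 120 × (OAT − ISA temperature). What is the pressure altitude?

DA = PA + 120 × (OAT − (15 − 2·PA/1000)) = PA + 120·OAT − 1800 + 0.24·PA = 1.24·PA + 120·OAT − 1800.
So 1.24·PA = 8420 − 120 × 18 + 1800 = 8060.
PA = 8060 / 1.24 = 6500 ft.

6500 ft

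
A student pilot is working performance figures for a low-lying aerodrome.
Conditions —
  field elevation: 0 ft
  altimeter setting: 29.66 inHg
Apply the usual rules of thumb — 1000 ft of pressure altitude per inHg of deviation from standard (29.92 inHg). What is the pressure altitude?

Pressure correction = (29.92 − 29.66) × 1000 = +260 ft.
Pressure altitude = 0 + (+260) = 260 ft.

260 ft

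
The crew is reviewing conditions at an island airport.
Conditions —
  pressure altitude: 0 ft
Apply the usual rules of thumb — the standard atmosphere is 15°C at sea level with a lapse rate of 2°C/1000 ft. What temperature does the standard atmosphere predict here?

ISA temperature = 15 − 2 × (0/1000) = 15 − 0 = 15°C.

15°C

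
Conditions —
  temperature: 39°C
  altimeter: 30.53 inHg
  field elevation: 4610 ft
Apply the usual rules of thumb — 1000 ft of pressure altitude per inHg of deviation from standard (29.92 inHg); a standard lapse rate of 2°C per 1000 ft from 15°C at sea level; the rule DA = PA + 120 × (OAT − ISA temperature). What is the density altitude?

7840 ft

Pressure altitude = 4610 + (29.92 − 30.53) × 1000 = 4610 + (-610) = 4000 ft.
ISA temperature at 4000 ft = 15 − 2 × (4000/1000) = 7°C.
ISA deviation = 39 − 7 = +32°C.
Density altitude = 4000 + 120 × (32) = 7840 ft.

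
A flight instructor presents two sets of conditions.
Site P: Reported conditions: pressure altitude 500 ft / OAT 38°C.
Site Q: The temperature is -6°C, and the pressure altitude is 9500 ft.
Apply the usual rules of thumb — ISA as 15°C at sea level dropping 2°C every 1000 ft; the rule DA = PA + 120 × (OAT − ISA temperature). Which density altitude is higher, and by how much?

Site P: ISA temp = 14°C, deviation +24°C, DA = 500 + 120 × 24 = 3380 ft.
Site Q: ISA temp = -4°C, deviation -2°C, DA = 9500 + 120 × (-2) = 9260 ft.
Site Q is higher by 9260 − 3380 = 5880 ft.

Site Q by 5880 ft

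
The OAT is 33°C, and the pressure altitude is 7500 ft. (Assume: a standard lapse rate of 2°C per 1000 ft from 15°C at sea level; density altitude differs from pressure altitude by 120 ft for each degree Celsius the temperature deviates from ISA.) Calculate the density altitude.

11460 ft

ISA temperature at 7500 ft = 15 − 2 × (7500/1000) = 0°C.
ISA deviation = 33 − 0 = +33°C.
Density altitude = 7500 + 120 × (33) = 7500 + (+3960) = 11460 ft.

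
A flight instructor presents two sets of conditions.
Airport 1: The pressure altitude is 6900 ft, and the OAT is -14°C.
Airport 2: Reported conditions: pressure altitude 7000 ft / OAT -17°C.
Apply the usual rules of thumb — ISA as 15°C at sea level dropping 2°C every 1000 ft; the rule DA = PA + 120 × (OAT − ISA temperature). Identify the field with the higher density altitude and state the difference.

Airport 1: ISA temp = 1.2°C, deviation -15.2°C, DA = 6900 + 120 × (-15.2) = 5076 ft.
Airport 2: ISA temp = 1°C, deviation -18°C, DA = 7000 + 120 × (-18) = 4840 ft.
Airport 1 is higher by 5076 − 4840 = 236 ft.

Airport 1 by 236 ft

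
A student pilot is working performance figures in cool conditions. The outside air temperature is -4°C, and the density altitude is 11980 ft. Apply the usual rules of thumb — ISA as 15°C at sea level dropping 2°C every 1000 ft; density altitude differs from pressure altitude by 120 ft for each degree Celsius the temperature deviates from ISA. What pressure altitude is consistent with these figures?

DA = PA + 120 × (OAT − (15 − 2·PA/1000)) = PA + 120·OAT − 1800 + 0.24·PA = 1.24·PA + 120·OAT − 1800.
So 1.24·PA = 11980 − 120 × (-4) + 1800 = 14260.
PA = 14260 / 1.24 = 11500 ft.

11500 ft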